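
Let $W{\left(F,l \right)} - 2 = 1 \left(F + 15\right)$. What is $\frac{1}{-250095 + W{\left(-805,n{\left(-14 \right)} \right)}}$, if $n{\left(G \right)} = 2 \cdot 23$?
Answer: $- \frac{1}{250883} \approx -3.9859 \cdot 10^{-6}$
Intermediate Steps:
$n{\left(G \right)} = 46$
$W{\left(F,l \right)} = 17 + F$ ($W{\left(F,l \right)} = 2 + 1 \left(F + 15\right) = 2 + 1 \left(15 + F\right) = 2 + \left(15 + F\right) = 17 + F$)
$\frac{1}{-250095 + W{\left(-805,n{\left(-14 \right)} \right)}} = \frac{1}{-250095 + \left(17 - 805\right)} = \frac{1}{-250095 - 788} = \frac{1}{-250883} = - \frac{1}{250883}$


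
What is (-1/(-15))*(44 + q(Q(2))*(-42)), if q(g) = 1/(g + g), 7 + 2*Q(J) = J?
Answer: 262/75 ≈ 3.4933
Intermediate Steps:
Q(J) = -7/2 + J/2
q(g) = 1/(2*g)
(-1/(-15))*(44 + q(Q(2))*(-42)) = (-1/(-15))*(44 + (1/(2*(-7/2 + (1/2)*2)))*(-42)) = (-1*(-1/15))*(44 + (1/(2*(-7/2 + 1)))*(-42)) = (44 + (1/(2*(-5/2)))*(-42))/15 = (44 + ((1/2)*(-2/5))*(-42))/15 = (44 - 1/5*(-42))/15 = (44 + 42/5)/15 = (1/15)*(262/5) = 262/75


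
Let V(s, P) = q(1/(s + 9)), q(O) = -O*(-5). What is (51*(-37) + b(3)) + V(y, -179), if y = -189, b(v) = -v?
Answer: -68041/36 ≈ -1890.0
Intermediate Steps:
q(O) = 5*O
V(s, P) = 5/(9 + s) (V(s, P) = 5/(s + 9) = 5/(9 + s))
(51*(-37) + b(3)) + V(y, -179) = (51*(-37) - 1*3) + 5/(9 - 189) = (-1887 - 3) + 5/(-180) = -1890 + 5*(-1/180) = -1890 - 1/36 = -68041/36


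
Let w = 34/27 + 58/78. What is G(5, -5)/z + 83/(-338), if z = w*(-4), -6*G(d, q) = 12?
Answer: 485/118807 ≈ 0.0040822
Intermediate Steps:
w = 703/351 (w = 34*(1/27) + 58*(1/78) = 34/27 + 29/39 = 703/351 ≈ 2.0028)
G(d, q) = -2 (G(d, q) = -1/6*12 = -2)
z = -2812/351 (z = (703/351)*(-4) = -2812/351 ≈ -8.0114)
G(5, -5)/z + 83/(-338) = -2/(-2812/351) + 83/(-338) = -2*(-351/2812) + 83*(-1/338) = 351/1406 - 83/338 = 485/118807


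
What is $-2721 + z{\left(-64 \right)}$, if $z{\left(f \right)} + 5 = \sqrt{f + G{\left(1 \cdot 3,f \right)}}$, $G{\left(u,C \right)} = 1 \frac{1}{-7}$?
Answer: $-2726 + \frac{i \sqrt{3143}}{7} \approx -2726.0 + 8.0089 i$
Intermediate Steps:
$G{\left(u,C \right)} = - \frac{1}{7}$ ($G{\left(u,C \right)} = 1 \left(- \frac{1}{7}\right) = - \frac{1}{7}$)
$z{\left(f \right)} = -5 + \sqrt{- \frac{1}{7} + f}$ ($z{\left(f \right)} = -5 + \sqrt{f - \frac{1}{7}} = -5 + \sqrt{- \frac{1}{7} + f}$)
$-2721 + z{\left(-64 \right)} = -2721 - \left(5 - \frac{\sqrt{-7 + 49 \left(-64\right)}}{7}\right) = -2721 - \left(5 - \frac{\sqrt{-7 - 3136}}{7}\right) = -2721 - \left(5 - \frac{\sqrt{-3143}}{7}\right) = -2721 - \left(5 - \frac{i \sqrt{3143}}{7}\right) = -2726 + \frac{i \sqrt{3143}}{7}$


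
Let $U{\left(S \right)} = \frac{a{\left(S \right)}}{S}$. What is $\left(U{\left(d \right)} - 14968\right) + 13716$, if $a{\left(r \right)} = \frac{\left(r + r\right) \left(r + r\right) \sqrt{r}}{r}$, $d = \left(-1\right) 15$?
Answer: $-1252 + 4 i \sqrt{15} \approx -1252.0 + 15.492 i$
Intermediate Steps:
$d = -15$
$a{\left(r \right)} = 4 r^{\frac{3}{2}}$ ($a{\left(r \right)} = \frac{2 r 2 r \sqrt{r}}{r} = \frac{4 r^{2} \sqrt{r}}{r} = \frac{4 r^{\frac{5}{2}}}{r} = 4 r^{\frac{3}{2}}$)
$U{\left(S \right)} = 4 \sqrt{S}$ ($U{\left(S \right)} = \frac{4 S^{\frac{3}{2}}}{S} = 4 \sqrt{S}$)
$\left(U{\left(d \right)} - 14968\right) + 13716 = \left(4 \sqrt{-15} - 14968\right) + 13716 = \left(4 i \sqrt{15} - 14968\right) + 13716 = \left(-14968 + 4 i \sqrt{15}\right) + 13716 = -1252 + 4 i \sqrt{15}$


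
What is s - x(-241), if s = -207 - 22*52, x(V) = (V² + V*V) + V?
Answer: -117272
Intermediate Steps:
x(V) = V + 2*V² (x(V) = (V² + V²) + V = 2*V² + V = V + 2*V²)
s = -1351 (s = -207 - 1144 = -1351)
s - x(-241) = -1351 - (-241)*(1 + 2*(-241)) = -1351 - (-241)*(1 - 482) = -1351 - (-241)*(-481) = -1351 - 1*115921 = -1351 - 115921 = -117272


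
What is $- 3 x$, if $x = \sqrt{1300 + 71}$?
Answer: $- 3 \sqrt{1371} \approx -111.08$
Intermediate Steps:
$x = \sqrt{1371} \approx 37.027$
$- 3 x = - 3 \sqrt{1371}$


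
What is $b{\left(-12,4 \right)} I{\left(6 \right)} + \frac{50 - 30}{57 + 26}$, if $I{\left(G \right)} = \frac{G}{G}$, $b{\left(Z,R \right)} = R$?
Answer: $\frac{352}{83} \approx 4.241$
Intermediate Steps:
$I{\left(G \right)} = 1$
$b{\left(-12,4 \right)} I{\left(6 \right)} + \frac{50 - 30}{57 + 26} = 4 \cdot 1 + \frac{50 - 30}{57 + 26} = 4 + \frac{20}{83} = \frac{352}{83}$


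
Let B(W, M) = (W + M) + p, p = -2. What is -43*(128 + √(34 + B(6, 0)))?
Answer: -5504 - 43*√38 ≈ -5769.1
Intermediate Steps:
B(W, M) = -2 + M + W (B(W, M) = (W + M) - 2 = (M + W) - 2 = -2 + M + W)
-43*(128 + √(34 + B(6, 0))) = -43*(128 + √(34 + (-2 + 0 + 6))) = -43*(128 + √(34 + 4)) = -43*(128 + √38) = -5504 - 43*√38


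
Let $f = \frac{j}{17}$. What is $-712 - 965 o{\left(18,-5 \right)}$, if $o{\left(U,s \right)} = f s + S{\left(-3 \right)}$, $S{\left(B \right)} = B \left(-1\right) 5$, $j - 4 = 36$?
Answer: $- \frac{65179}{17} \approx -3834.1$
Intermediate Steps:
$j = 40$ ($j = 4 + 36 = 40$)
$S{\left(B \right)} = - 5 B$ ($S{\left(B \right)} = - B 5 = - 5 B$)
$f = \frac{40}{17} \approx 2.3529$
$o{\left(U,s \right)} = 15 + \frac{40 s}{17}$ ($o{\left(U,s \right)} = \frac{40 s}{17} - -15 = \frac{40 s}{17} + 15 = 15 + \frac{40 s}{17}$)
$-712 - 965 o{\left(18,-5 \right)} = -712 - 965 \left(15 + \frac{40}{17} \left(-5\right)\right) = -712 - 965 \left(15 - \frac{200}{17}\right) = -712 - \frac{53075}{17} = - \frac{65179}{17}$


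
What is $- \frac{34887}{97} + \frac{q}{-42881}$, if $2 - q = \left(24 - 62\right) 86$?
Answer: $- \frac{1496306637}{4159457} \approx -359.74$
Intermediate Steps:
$q = 3270$ ($q = 2 - \left(24 - 62\right) 86 = 2 - \left(-38\right) 86 = 2 - -3268 = 2 + 3268 = 3270$)
$- \frac{34887}{97} + \frac{q}{-42881} = - \frac{34887}{97} + \frac{3270}{-42881} = \left(-34887\right) \frac{1}{97} + 3270 \left(- \frac{1}{42881}\right) = - \frac{34887}{97} - \frac{3270}{42881} = - \frac{1496306637}{4159457}$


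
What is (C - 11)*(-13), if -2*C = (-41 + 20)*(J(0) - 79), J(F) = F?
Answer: 21853/2 ≈ 10927.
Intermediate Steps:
C = -1659/2 (C = -(-41 + 20)*(0 - 79)/2 = -(-21)*(-79)/2 = -½*1659 = -1659/2 ≈ -829.50)
(C - 11)*(-13) = (-1659/2 - 11)*(-13) = -1681/2*(-13) = 21853/2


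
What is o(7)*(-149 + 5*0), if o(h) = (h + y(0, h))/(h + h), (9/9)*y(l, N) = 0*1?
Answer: -149/2 ≈ -74.500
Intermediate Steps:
y(l, N) = 0 (y(l, N) = 0*1 = 0)
o(h) = ½ (o(h) = (h + 0)/(h + h) = h/((2*h)) = h*(1/(2*h)) = ½)
o(7)*(-149 + 5*0) = (-149 + 5*0)/2 = (-149 + 0)/2 = (½)*(-149) = -149/2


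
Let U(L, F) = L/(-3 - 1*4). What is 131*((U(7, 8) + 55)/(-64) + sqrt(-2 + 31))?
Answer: -3537/32 + 131*sqrt(29) ≈ 594.93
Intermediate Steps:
U(L, F) = -L/7 (U(L, F) = L/(-3 - 4) = L/(-7) = L*(-1/7) = -L/7)
131*((U(7, 8) + 55)/(-64) + sqrt(-2 + 31)) = 131*((-1/7*7 + 55)/(-64) + sqrt(-2 + 31)) = 131*((-1 + 55)*(-1/64) + sqrt(29)) = 131*(54*(-1/64) + sqrt(29)) = 131*(-27/32 + sqrt(29)) = -3537/32 + 131*sqrt(29)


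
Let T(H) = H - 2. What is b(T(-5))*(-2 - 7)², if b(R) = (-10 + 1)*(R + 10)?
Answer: -2187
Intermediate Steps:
T(H) = -2 + H
b(R) = -90 - 9*R (b(R) = -9*(10 + R) = -90 - 9*R)
b(T(-5))*(-2 - 7)² = (-90 - 9*(-2 - 5))*(-2 - 7)² = (-90 - 9*(-7))*(-9)² = (-90 + 63)*81 = -27*81 = -2187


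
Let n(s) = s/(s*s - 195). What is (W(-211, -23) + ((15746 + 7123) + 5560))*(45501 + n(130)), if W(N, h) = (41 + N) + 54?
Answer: 331085398567/257 ≈ 1.2883e+9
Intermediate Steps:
W(N, h) = 95 + N
n(s) = s/(-195 + s²) (n(s) = s/(s² - 195) = s/(-195 + s²))
(W(-211, -23) + ((15746 + 7123) + 5560))*(45501 + n(130)) = ((95 - 211) + ((15746 + 7123) + 5560))*(45501 + 130/(-195 + 130²)) = (-116 + (22869 + 5560))*(45501 + 130/(-195 + 16900)) = (-116 + 28429)*(45501 + 130/16705) = 28313*(45501 + 130*(1/16705)) = 28313*(45501 + 2/257) = 28313*(11693759/257) = 331085398567/257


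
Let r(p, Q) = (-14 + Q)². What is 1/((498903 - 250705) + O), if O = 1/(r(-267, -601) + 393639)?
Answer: 771864/191575101073 ≈ 4.0290e-6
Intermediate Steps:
O = 1/771864 (O = 1/((-14 - 601)² + 393639) = 1/((-615)² + 393639) = 1/(378225 + 393639) = 1/771864 ≈ 1.2956e-6)
1/((498903 - 250705) + O) = 1/((498903 - 250705) + 1/771864) = 1/(248198 + 1/771864) = 1/(191575101073/771864) = 771864/191575101073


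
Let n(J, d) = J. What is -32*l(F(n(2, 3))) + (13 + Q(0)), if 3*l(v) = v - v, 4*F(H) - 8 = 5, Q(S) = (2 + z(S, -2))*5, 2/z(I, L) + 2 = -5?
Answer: 151/7 ≈ 21.571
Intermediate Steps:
z(I, L) = -2/7 (z(I, L) = 2/(-2 - 5) = 2/(-7) = 2*(-⅐) = -2/7)
Q(S) = 60/7 (Q(S) = (2 - 2/7)*5 = (12/7)*5 = 60/7)
F(H) = 13/4 (F(H) = 2 + (¼)*5 = 2 + 5/4 = 13/4)
l(v) = 0 (l(v) = (v - v)/3 = (⅓)*0 = 0)
-32*l(F(n(2, 3))) + (13 + Q(0)) = -32*0 + (13 + 60/7) = 0 + 151/7 = 151/7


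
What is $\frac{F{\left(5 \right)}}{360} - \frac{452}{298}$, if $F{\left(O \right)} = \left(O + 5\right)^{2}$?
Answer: $- \frac{3323}{2682} \approx -1.239$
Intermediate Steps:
$F{\left(O \right)} = \left(5 + O\right)^{2}$
$\frac{F{\left(5 \right)}}{360} - \frac{452}{298} = \frac{\left(5 + 5\right)^{2}}{360} - \frac{452}{298} = 10^{2} \cdot \frac{1}{360} - \frac{226}{149} = 100 \cdot \frac{1}{360} - \frac{226}{149} = \frac{5}{18} - \frac{226}{149} = - \frac{3323}{2682}$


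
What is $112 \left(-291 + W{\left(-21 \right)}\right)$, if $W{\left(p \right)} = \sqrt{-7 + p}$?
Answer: $-32592 + 224 i \sqrt{7} \approx -32592.0 + 592.65 i$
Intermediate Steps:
$112 \left(-291 + W{\left(-21 \right)}\right) = 112 \left(-291 + \sqrt{-7 - 21}\right) = 112 \left(-291 + \sqrt{-28}\right) = 112 \left(-291 + 2 i \sqrt{7}\right) = -32592 + 224 i \sqrt{7}$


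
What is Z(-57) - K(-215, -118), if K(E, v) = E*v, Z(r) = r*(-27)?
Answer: -23831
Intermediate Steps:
Z(r) = -27*r
Z(-57) - K(-215, -118) = -27*(-57) - (-215)*(-118) = 1539 - 1*25370 = 1539 - 25370 = -23831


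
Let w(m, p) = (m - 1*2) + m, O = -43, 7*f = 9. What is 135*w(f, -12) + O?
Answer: 239/7 ≈ 34.143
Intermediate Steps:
f = 9/7 (f = (⅐)*9 = 9/7 ≈ 1.2857)
w(m, p) = -2 + 2*m (w(m, p) = (m - 2) + m = (-2 + m) + m = -2 + 2*m)
135*w(f, -12) + O = 135*(-2 + 2*(9/7)) - 43 = 135*(-2 + 18/7) - 43 = 135*(4/7) - 43 = 540/7 - 43 = 239/7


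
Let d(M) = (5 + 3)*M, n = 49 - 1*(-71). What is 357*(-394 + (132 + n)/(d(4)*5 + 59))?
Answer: -10238046/73 ≈ -1.4025e+5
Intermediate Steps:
n = 120 (n = 49 + 71 = 120)
d(M) = 8*M
357*(-394 + (132 + n)/(d(4)*5 + 59)) = 357*(-394 + (132 + 120)/((8*4)*5 + 59)) = 357*(-394 + 252/(32*5 + 59)) = 357*(-394 + 252/(160 + 59)) = 357*(-394 + 252/219) = 357*(-394 + 252*(1/219)) = 357*(-394 + 84/73) = 357*(-28678/73) = -10238046/73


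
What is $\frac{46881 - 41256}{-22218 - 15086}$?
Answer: $- \frac{5625}{37304} \approx -0.15079$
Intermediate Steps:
$\frac{46881 - 41256}{-22218 - 15086} = \frac{5625}{-37304} = 5625 \left(- \frac{1}{37304}\right) = - \frac{5625}{37304}$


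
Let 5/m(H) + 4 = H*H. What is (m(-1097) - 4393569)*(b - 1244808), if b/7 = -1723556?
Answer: 14074323371721133600/240681 ≈ 5.8477e+13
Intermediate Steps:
b = -12064892 (b = 7*(-1723556) = -12064892)
m(H) = 5/(-4 + H**2) (m(H) = 5/(-4 + H*H) = 5/(-4 + H**2))
(m(-1097) - 4393569)*(b - 1244808) = (5/(-4 + (-1097)**2) - 4393569)*(-12064892 - 1244808) = (5/(-4 + 1203409) - 4393569)*(-13309700) = (5/1203405 - 4393569)*(-13309700) = (5*(1/1203405) - 4393569)*(-13309700) = (1/240681 - 4393569)*(-13309700) = -1057448580488/240681*(-13309700) = 14074323371721133600/240681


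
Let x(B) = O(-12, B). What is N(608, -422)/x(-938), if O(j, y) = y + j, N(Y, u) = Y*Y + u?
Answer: -184621/475 ≈ -388.68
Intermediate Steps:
N(Y, u) = u + Y² (N(Y, u) = Y² + u = u + Y²)
O(j, y) = j + y
x(B) = -12 + B
N(608, -422)/x(-938) = (-422 + 608²)/(-12 - 938) = (-422 + 369664)/(-950) = 369242*(-1/950) = -184621/475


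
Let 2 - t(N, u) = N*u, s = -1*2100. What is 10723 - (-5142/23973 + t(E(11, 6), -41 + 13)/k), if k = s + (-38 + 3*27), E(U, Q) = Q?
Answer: 10368473957/966911 ≈ 10723.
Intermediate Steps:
s = -2100
k = -2057 (k = -2100 + (-38 + 3*27) = -2100 + (-38 + 81) = -2100 + 43 = -2057)
t(N, u) = 2 - N*u
10723 - (-5142/23973 + t(E(11, 6), -41 + 13)/k) = 10723 - (-5142/23973 + (2 - 1*6*(-41 + 13))/(-2057)) = 10723 - (-5142*1/23973 + (2 - 1*6*(-28))*(-1/2057)) = 10723 - (-1714/7991 + (2 + 168)*(-1/2057)) = 10723 - (-1714/7991 + 170*(-1/2057)) = 10723 - (-1714/7991 - 10/121) = 10723 - 1*(-287304/966911) = 10723 + 287304/966911 = 10368473957/966911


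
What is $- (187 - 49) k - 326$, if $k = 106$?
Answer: $-14954$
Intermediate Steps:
$- (187 - 49) k - 326 = - (187 - 49) 106 - 326 = \left(-1\right) 138 \cdot 106 - 326 = \left(-138\right) 106 - 326 = -14628 - 326 = -14954$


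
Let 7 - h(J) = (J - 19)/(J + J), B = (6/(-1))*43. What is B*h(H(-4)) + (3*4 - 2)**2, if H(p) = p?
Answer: -3857/4 ≈ -964.25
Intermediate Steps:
B = -258 (B = (6*(-1))*43 = -6*43 = -258)
h(J) = 7 - (-19 + J)/(2*J) (h(J) = 7 - (J - 19)/(J + J) = 7 - (-19 + J)/(2*J))
B*h(H(-4)) + (3*4 - 2)**2 = -129*(19 + 13*(-4))/(-4) + (3*4 - 2)**2 = -129*(-1)*(19 - 52)/4 + (12 - 2)**2 = -129*(-1)*(-33)/4 + 10**2 = -258*33/8 + 100 = -4257/4 + 100 = -3857/4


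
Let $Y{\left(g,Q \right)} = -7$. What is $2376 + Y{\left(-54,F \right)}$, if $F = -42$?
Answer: $2369$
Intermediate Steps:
$2376 + Y{\left(-54,F \right)} = 2376 - 7 = 2369$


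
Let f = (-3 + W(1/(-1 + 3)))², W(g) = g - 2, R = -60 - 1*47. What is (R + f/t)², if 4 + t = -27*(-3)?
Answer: 1080765625/94864 ≈ 11393.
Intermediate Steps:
R = -107 (R = -60 - 47 = -107)
W(g) = -2 + g
t = 77 (t = -4 - 27*(-3) = -4 + 81 = 77)
f = 81/4 (f = (-3 + (-2 + 1/(-1 + 3)))² = (-3 + (-2 + 1/2))² = (-3 + (-2 + ½))² = (-3 - 3/2)² = (-9/2)² = 81/4 ≈ 20.250)
(R + f/t)² = (-107 + (81/4)/77)² = (-107 + (81/4)*(1/77))² = (-107 + 81/308)² = (-32875/308)² = 1080765625/94864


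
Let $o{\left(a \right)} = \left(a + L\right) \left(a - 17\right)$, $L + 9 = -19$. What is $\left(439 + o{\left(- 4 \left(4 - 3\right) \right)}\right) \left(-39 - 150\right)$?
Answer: $-209979$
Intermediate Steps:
$L = -28$ ($L = -9 - 19 = -28$)
$o{\left(a \right)} = \left(-28 + a\right) \left(-17 + a\right)$ ($o{\left(a \right)} = \left(a - 28\right) \left(a - 17\right) = \left(-28 + a\right) \left(-17 + a\right)$)
$\left(439 + o{\left(- 4 \left(4 - 3\right) \right)}\right) \left(-39 - 150\right) = \left(439 + \left(476 + \left(- 4 \left(4 - 3\right)\right)^{2} - 45 \left(- 4 \left(4 - 3\right)\right)\right)\right) \left(-39 - 150\right) = \left(439 + \left(476 + \left(\left(-4\right) 1\right)^{2} - 45 \left(\left(-4\right) 1\right)\right)\right) \left(-189\right) = \left(439 + \left(476 + \left(-4\right)^{2} - -180\right)\right) \left(-189\right) = \left(439 + \left(476 + 16 + 180\right)\right) \left(-189\right) = \left(439 + 672\right) \left(-189\right) = 1111 \left(-189\right) = -209979$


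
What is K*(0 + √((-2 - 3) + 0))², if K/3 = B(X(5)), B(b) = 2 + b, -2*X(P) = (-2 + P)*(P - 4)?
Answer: -15/2 ≈ -7.5000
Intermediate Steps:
X(P) = -(-4 + P)*(-2 + P)/2 (X(P) = -(-2 + P)*(P - 4)/2 = -(-2 + P)*(-4 + P)/2 = -(-4 + P)*(-2 + P)/2)
K = 3/2 (K = 3*(2 + (-4 + 3*5 - ½*5²)) = 3*(2 + (-4 + 15 - ½*25)) = 3*(2 + (-4 + 15 - 25/2)) = 3*(2 - 3/2) = 3*(½) = 3/2 ≈ 1.5000)
K*(0 + √((-2 - 3) + 0))² = 3*(0 + √((-2 - 3) + 0))²/2 = 3*(0 + √(-5 + 0))²/2 = 3*(0 + √(-5))²/2 = 3*(0 + I*√5)²/2 = 3*(I*√5)²/2 = (3/2)*(-5) = -15/2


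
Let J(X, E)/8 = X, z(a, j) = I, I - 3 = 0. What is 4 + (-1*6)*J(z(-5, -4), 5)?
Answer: -140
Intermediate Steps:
I = 3 (I = 3 + 0 = 3)
z(a, j) = 3
J(X, E) = 8*X
4 + (-1*6)*J(z(-5, -4), 5) = 4 + (-1*6)*(8*3) = 4 - 6*24 = 4 - 144 = -140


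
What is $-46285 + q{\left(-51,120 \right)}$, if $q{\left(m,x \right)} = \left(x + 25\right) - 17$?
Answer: $-46157$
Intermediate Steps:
$q{\left(m,x \right)} = 8 + x$ ($q{\left(m,x \right)} = \left(25 + x\right) - 17 = 8 + x$)
$-46285 + q{\left(-51,120 \right)} = -46285 + \left(8 + 120\right) = -46285 + 128 = -46157$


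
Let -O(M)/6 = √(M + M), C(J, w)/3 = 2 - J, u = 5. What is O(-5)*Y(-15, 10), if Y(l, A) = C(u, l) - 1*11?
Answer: 120*I*√10 ≈ 379.47*I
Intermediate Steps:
C(J, w) = 6 - 3*J (C(J, w) = 3*(2 - J) = 6 - 3*J)
Y(l, A) = -20 (Y(l, A) = (6 - 3*5) - 1*11 = (6 - 15) - 11 = -9 - 11 = -20)
O(M) = -6*√2*√M (O(M) = -6*√(M + M) = -6*√2*√M)
O(-5)*Y(-15, 10) = -6*√2*√(-5)*(-20) = -6*√2*I*√5*(-20) = -6*I*√10*(-20) = 120*I*√10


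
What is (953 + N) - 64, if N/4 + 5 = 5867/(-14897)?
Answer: 12922025/14897 ≈ 867.42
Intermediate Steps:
N = -321408/14897 (N = -20 + 4*(5867/(-14897)) = -20 + 4*(5867*(-1/14897)) = -20 + 4*(-5867/14897) = -20 - 23468/14897 = -321408/14897 ≈ -21.575)
(953 + N) - 64 = (953 - 321408/14897) - 64 = 13875433/14897 - 64 = 12922025/14897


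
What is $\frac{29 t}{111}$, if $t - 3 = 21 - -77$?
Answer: $\frac{2929}{111} \approx 26.387$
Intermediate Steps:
$t = 101$ ($t = 3 + \left(21 - -77\right) = 3 + \left(21 + 77\right) = 3 + 98 = 101$)
$\frac{29 t}{111} = \frac{29 \cdot 101}{111} = 2929 \cdot \frac{1}{111} = \frac{2929}{111}$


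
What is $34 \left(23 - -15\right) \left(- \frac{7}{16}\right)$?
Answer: $- \frac{2261}{4} \approx -565.25$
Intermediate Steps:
$34 \left(23 - -15\right) \left(- \frac{7}{16}\right) = 34 \left(23 + 15\right) \left(\left(-7\right) \frac{1}{16}\right) = 34 \cdot 38 \left(- \frac{7}{16}\right) = 1292 \left(- \frac{7}{16}\right) = - \frac{2261}{4}$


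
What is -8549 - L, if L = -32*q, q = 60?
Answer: -6629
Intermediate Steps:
L = -1920 (L = -32*60 = -1920)
-8549 - L = -8549 - 1*(-1920) = -8549 + 1920 = -6629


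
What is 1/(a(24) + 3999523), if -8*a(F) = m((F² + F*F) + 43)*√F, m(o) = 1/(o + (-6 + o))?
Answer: 181848903931904/727308873800440481789 + 4768*√6/727308873800440481789 ≈ 2.5003e-7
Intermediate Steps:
m(o) = 1/(-6 + 2*o)
a(F) = -√F/(16*(40 + 2*F²)) (a(F) = -1/(2*(-3 + ((F² + F*F) + 43)))*√F/8 = -1/(2*(-3 + ((F² + F²) + 43)))*√F/8 = -1/(2*(-3 + (2*F² + 43)))*√F/8 = -1/(2*(-3 + (43 + 2*F²)))*√F/8 = -1/(2*(40 + 2*F²))*√F/8 = -√F/(16*(40 + 2*F²)))
1/(a(24) + 3999523) = 1/(-√24/(640 + 32*24²) + 3999523) = 1/(-2*√6/(640 + 32*576) + 3999523) = 1/(-2*√6/(640 + 18432) + 3999523) = 1/(-1*2*√6/19072 + 3999523) = 1/(-1*2*√6*1/19072 + 3999523) = 1/(-√6/9536 + 3999523) = 1/(3999523 - √6/9536)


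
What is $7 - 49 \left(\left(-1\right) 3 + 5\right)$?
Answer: $-91$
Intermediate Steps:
$7 - 49 \left(\left(-1\right) 3 + 5\right) = 7 - 49 \left(-3 + 5\right) = 7 - 98 = -91$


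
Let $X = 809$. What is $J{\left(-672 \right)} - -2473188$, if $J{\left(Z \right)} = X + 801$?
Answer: $2474798$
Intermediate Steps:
$J{\left(Z \right)} = 1610$ ($J{\left(Z \right)} = 809 + 801 = 1610$)
$J{\left(-672 \right)} - -2473188 = 1610 - -2473188 = 1610 + 2473188 = 2474798$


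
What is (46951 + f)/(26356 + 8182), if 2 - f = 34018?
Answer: 12935/34538 ≈ 0.37452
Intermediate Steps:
f = -34016 (f = 2 - 1*34018 = 2 - 34018 = -34016)
(46951 + f)/(26356 + 8182) = (46951 - 34016)/(26356 + 8182) = 12935/34538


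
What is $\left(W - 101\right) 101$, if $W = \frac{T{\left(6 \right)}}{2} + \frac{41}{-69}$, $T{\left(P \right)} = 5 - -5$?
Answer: $- \frac{673165}{69} \approx -9756.0$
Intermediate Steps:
$T{\left(P \right)} = 10$ ($T{\left(P \right)} = 5 + 5 = 10$)
$W = \frac{304}{69}$ ($W = \frac{10}{2} + \frac{41}{-69} = 10 \cdot \frac{1}{2} + 41 \left(- \frac{1}{69}\right) = 5 - \frac{41}{69} = \frac{304}{69} \approx 4.4058$)
$\left(W - 101\right) 101 = \left(\frac{304}{69} - 101\right) 101 = \left(- \frac{6665}{69}\right) 101 = - \frac{673165}{69}$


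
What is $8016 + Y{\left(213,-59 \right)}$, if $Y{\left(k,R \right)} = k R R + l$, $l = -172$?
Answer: $749297$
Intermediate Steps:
$Y{\left(k,R \right)} = -172 + k R^{2}$ ($Y{\left(k,R \right)} = k R R - 172 = R k R - 172 = k R^{2} - 172 = -172 + k R^{2}$)
$8016 + Y{\left(213,-59 \right)} = 8016 - \left(172 - 213 \left(-59\right)^{2}\right) = 8016 + \left(-172 + 213 \cdot 3481\right) = 8016 + \left(-172 + 741453\right) = 8016 + 741281 = 749297$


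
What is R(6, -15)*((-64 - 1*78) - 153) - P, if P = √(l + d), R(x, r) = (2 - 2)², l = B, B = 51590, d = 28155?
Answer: -√79745 ≈ -282.39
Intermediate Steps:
l = 51590
R(x, r) = 0 (R(x, r) = 0² = 0)
P = √79745 (P = √(51590 + 28155) = √79745 ≈ 282.39)
R(6, -15)*((-64 - 1*78) - 153) - P = 0*((-64 - 1*78) - 153) - √79745 = 0*((-64 - 78) - 153) - √79745 = 0*(-142 - 153) - √79745 = 0*(-295) - √79745 = 0 - √79745 = -√79745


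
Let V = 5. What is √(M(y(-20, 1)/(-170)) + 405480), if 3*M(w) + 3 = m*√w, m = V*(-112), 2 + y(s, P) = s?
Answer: √(1054650879 - 5712*√935)/51 ≈ 636.72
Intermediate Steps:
y(s, P) = -2 + s
m = -560 (m = 5*(-112) = -560)
M(w) = -1 - 560*√w/3 (M(w) = -1 + (-560*√w)/3 = -1 - 560*√w/3)
√(M(y(-20, 1)/(-170)) + 405480) = √((-1 - 560*√22*√(-1/(-170))/3) + 405480) = √((-1 - 560*√935/85/3) + 405480) = √((-1 - 112*√935/51) + 405480) = √(405479 - 112*√935/51)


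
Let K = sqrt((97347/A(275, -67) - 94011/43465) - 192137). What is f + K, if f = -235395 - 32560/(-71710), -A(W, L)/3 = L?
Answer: -1688014289/7171 + I*sqrt(1625357075217912985)/2912155 ≈ -2.3539e+5 + 437.78*I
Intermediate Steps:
A(W, L) = -3*L
K = I*sqrt(1625357075217912985)/2912155 (K = sqrt((97347/((-3*(-67))) - 94011/43465) - 192137) = sqrt((97347/201 - 94011*1/43465) - 192137) = sqrt((97347*(1/201) - 94011/43465) - 192137) = sqrt((32449/67 - 94011/43465) - 192137) = sqrt(1404097048/2912155 - 192137) = sqrt(-558128628187/2912155) = I*sqrt(1625357075217912985)/2912155 ≈ 437.78*I)
f = -1688014289/7171 (f = -235395 - 32560*(-1/71710) = -235395 + 3256/7171 = -1688014289/7171 ≈ -2.3539e+5)
f + K = -1688014289/7171 + I*sqrt(1625357075217912985)/2912155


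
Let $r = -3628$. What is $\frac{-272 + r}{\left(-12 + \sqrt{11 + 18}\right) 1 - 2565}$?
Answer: $\frac{100503}{66409} + \frac{39 \sqrt{29}}{66409} \approx 1.5166$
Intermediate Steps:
$\frac{-272 + r}{\left(-12 + \sqrt{11 + 18}\right) 1 - 2565} = \frac{-272 - 3628}{\left(-12 + \sqrt{11 + 18}\right) 1 - 2565} = - \frac{3900}{\left(-12 + \sqrt{29}\right) 1 - 2565} = - \frac{3900}{\left(-12 + \sqrt{29}\right) - 2565} = - \frac{3900}{-2577 + \sqrt{29}}$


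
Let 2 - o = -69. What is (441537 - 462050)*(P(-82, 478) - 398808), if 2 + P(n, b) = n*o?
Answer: 8300216216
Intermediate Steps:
o = 71 (o = 2 - 1*(-69) = 2 + 69 = 71)
P(n, b) = -2 + 71*n (P(n, b) = -2 + n*71 = -2 + 71*n)
(441537 - 462050)*(P(-82, 478) - 398808) = (441537 - 462050)*((-2 + 71*(-82)) - 398808) = -20513*((-2 - 5822) - 398808) = -20513*(-5824 - 398808) = -20513*(-404632) = 8300216216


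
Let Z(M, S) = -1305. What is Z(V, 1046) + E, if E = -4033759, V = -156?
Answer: -4035064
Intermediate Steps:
Z(V, 1046) + E = -1305 - 4033759 = -4035064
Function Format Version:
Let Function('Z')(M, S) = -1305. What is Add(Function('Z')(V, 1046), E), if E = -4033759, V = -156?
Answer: -4035064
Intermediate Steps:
Add(Function('Z')(V, 1046), E) = Add(-1305, -4033759) = -4035064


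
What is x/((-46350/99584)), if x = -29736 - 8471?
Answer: 1902402944/23175 ≈ 82089.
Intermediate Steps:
x = -38207
x/((-46350/99584)) = -38207/((-46350/99584)) = -38207/((-46350*1/99584)) = -38207/(-23175/49792) = -38207*(-49792/23175) = 1902402944/23175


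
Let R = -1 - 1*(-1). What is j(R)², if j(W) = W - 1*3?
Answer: 9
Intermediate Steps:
R = 0 (R = -1 + 1 = 0)
j(W) = -3 + W (j(W) = W - 3 = -3 + W)
j(R)² = (-3 + 0)² = (-3)² = 9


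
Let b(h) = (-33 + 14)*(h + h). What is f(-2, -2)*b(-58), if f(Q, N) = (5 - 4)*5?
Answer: 11020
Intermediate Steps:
f(Q, N) = 5 (f(Q, N) = 1*5 = 5)
b(h) = -38*h
f(-2, -2)*b(-58) = 5*(-38*(-58)) = 5*2204 = 11020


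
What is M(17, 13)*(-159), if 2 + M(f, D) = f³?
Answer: -780849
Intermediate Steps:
M(f, D) = -2 + f³
M(17, 13)*(-159) = (-2 + 17³)*(-159) = (-2 + 4913)*(-159) = 4911*(-159) = -780849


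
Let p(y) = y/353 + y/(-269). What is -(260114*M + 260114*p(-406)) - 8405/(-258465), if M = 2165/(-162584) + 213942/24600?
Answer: -962034319903142785307029/409006675619784300 ≈ -2.3521e+6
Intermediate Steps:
M = 1447095297/166648600 (M = 2165*(-1/162584) + 213942*(1/24600) = -2165/162584 + 35657/4100 = 1447095297/166648600 ≈ 8.6835)
p(y) = -84*y/94957 (p(y) = y*(1/353) + y*(-1/269) = y/353 - y/269 = -84*y/94957)
-(260114*M + 260114*p(-406)) - 8405/(-258465) = -260114/(1/(-84/94957*(-406) + 1447095297/166648600)) - 8405/(-258465) = -260114/(1/(34104/94957 + 1447095297/166648600)) - 8405*(-1/258465) = -260114/(1/(143095211971629/15824451110200)) + 1681/51693 = -260114/15824451110200/143095211971629 + 1681/51693 = -260114*143095211971629/15824451110200 + 1681/51693 = -18610533983394152853/7912225555100 + 1681/51693 = -962034319903142785307029/409006675619784300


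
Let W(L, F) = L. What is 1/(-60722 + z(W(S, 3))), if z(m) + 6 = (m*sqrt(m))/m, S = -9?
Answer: -60728/3687889993 - 3*I/3687889993 ≈ -1.6467e-5 - 8.1347e-10*I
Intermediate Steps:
z(m) = -6 + sqrt(m) (z(m) = -6 + (m*sqrt(m))/m = -6 + m**(3/2)/m = -6 + sqrt(m))
1/(-60722 + z(W(S, 3))) = 1/(-60722 + (-6 + sqrt(-9))) = 1/(-60722 + (-6 + 3*I)) = 1/(-60728 + 3*I) = (-60728 - 3*I)/3687889993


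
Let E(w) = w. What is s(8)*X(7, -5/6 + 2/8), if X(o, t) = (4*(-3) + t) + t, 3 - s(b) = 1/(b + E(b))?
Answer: -3713/96 ≈ -38.677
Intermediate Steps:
s(b) = 3 - 1/(2*b) (s(b) = 3 - 1/(b + b) = 3 - 1/(2*b))
X(o, t) = -12 + 2*t (X(o, t) = (-12 + t) + t = -12 + 2*t)
s(8)*X(7, -5/6 + 2/8) = (3 - ½/8)*(-12 + 2*(-5/6 + 2/8)) = (3 - ½*⅛)*(-12 + 2*(-5*⅙ + 2*(⅛))) = (3 - 1/16)*(-12 + 2*(-⅚ + ¼)) = 47*(-12 + 2*(-7/12))/16 = 47*(-12 - 7/6)/16 = (47/16)*(-79/6) = -3713/96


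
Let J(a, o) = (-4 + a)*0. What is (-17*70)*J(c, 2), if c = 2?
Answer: 0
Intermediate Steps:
J(a, o) = 0
(-17*70)*J(c, 2) = -17*70*0 = -1190*0 = 0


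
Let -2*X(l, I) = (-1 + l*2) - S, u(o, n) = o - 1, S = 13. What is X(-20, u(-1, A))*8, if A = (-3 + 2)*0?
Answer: 216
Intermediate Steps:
A = 0 (A = -1*0 = 0)
u(o, n) = -1 + o
X(l, I) = 7 - l (X(l, I) = -((-1 + l*2) - 1*13)/2 = -((-1 + 2*l) - 13)/2 = -(-14 + 2*l)/2 = 7 - l)
X(-20, u(-1, A))*8 = (7 - 1*(-20))*8 = (7 + 20)*8 = 27*8 = 216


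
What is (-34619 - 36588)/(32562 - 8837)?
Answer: -71207/23725 ≈ -3.0014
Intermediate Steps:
(-34619 - 36588)/(32562 - 8837) = -71207/23725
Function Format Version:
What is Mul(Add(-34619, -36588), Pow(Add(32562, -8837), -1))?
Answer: Rational(-71207, 23725) ≈ -3.0014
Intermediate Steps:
Mul(Add(-34619, -36588), Pow(Add(32562, -8837), -1)) = Mul(-71207, Pow(23725, -1)) = Mul(-71207, Rational(1, 23725)) = Rational(-71207, 23725)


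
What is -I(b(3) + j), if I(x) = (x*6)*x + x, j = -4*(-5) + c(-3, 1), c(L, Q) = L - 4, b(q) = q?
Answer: -1552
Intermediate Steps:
c(L, Q) = -4 + L
j = 13 (j = -4*(-5) + (-4 - 3) = 20 - 7 = 13)
I(x) = x + 6*x² (I(x) = (6*x)*x + x = 6*x² + x = x + 6*x²)
-I(b(3) + j) = -(3 + 13)*(1 + 6*(3 + 13)) = -16*(1 + 6*16) = -16*(1 + 96) = -16*97 = -1*1552 = -1552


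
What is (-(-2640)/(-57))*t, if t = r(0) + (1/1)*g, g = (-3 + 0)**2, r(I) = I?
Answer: -7920/19 ≈ -416.84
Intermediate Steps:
g = 9 (g = (-3)**2 = 9)
t = 9 (t = 0 + (1/1)*9 = 0 + (1*1)*9 = 0 + 1*9 = 0 + 9 = 9)
(-(-2640)/(-57))*t = -(-2640)/(-57)*9 = -(-2640)*(-1)/57*9 = -55*16/19*9 = -880/19*9 = -7920/19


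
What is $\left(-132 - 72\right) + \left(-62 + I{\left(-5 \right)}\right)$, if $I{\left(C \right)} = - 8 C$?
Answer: $-226$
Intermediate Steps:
$\left(-132 - 72\right) + \left(-62 + I{\left(-5 \right)}\right) = \left(-132 - 72\right) - 22 = -204 + \left(-62 + 40\right) = -204 - 22 = -226$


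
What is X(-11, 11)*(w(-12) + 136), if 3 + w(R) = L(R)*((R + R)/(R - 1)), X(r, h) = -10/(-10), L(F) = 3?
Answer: 1801/13 ≈ 138.54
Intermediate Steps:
X(r, h) = 1 (X(r, h) = -10*(-⅒) = 1)
w(R) = -3 + 6*R/(-1 + R) (w(R) = -3 + 3*((R + R)/(R - 1)) = -3 + 3*((2*R)/(-1 + R)) = -3 + 3*(2*R/(-1 + R)) = -3 + 6*R/(-1 + R))
X(-11, 11)*(w(-12) + 136) = 1*(3*(1 - 12)/(-1 - 12) + 136) = 1*(3*(-11)/(-13) + 136) = 1*(3*(-1/13)*(-11) + 136) = 1*(33/13 + 136) = 1*(1801/13) = 1801/13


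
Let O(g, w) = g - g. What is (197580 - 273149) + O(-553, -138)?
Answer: -75569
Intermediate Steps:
O(g, w) = 0
(197580 - 273149) + O(-553, -138) = (197580 - 273149) + 0 = -75569 + 0 = -75569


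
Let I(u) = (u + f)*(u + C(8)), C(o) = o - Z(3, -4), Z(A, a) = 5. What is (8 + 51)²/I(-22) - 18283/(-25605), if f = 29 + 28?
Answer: -15394562/3405465 ≈ -4.5205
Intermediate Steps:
f = 57
C(o) = -5 + o (C(o) = o - 1*5 = o - 5 = -5 + o)
I(u) = (3 + u)*(57 + u) (I(u) = (u + 57)*(u + (-5 + 8)) = (57 + u)*(u + 3) = (57 + u)*(3 + u) = (3 + u)*(57 + u))
(8 + 51)²/I(-22) - 18283/(-25605) = (8 + 51)²/(171 + (-22)² + 60*(-22)) - 18283/(-25605) = 59²/(171 + 484 - 1320) - 18283*(-1/25605) = 3481/(-665) + 18283/25605 = 3481*(-1/665) + 18283/25605 = -3481/665 + 18283/25605 = -15394562/3405465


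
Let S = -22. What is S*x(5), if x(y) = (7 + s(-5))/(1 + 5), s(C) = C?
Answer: -22/3 ≈ -7.3333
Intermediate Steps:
x(y) = 1/3 (x(y) = (7 - 5)/(1 + 5) = 2/6 = 2*(1/6) = 1/3)
S*x(5) = -22*1/3 = -22/3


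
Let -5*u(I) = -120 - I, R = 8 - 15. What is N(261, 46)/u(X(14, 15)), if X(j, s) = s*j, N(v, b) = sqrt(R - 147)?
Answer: I*sqrt(154)/66 ≈ 0.18803*I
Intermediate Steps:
R = -7
N(v, b) = I*sqrt(154) (N(v, b) = sqrt(-7 - 147) = sqrt(-154) = I*sqrt(154))
X(j, s) = j*s
u(I) = 24 + I/5 (u(I) = -(-120 - I)/5 = 24 + I/5)
N(261, 46)/u(X(14, 15)) = (I*sqrt(154))/(24 + (14*15)/5) = (I*sqrt(154))/(24 + (1/5)*210) = (I*sqrt(154))/(24 + 42) = (I*sqrt(154))/66 = (I*sqrt(154))*(1/66) = I*sqrt(154)/66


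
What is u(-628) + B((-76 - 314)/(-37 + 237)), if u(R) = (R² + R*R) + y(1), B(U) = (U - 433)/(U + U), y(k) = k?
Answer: 61532681/78 ≈ 7.8888e+5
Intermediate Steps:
B(U) = (-433 + U)/(2*U) (B(U) = (-433 + U)/((2*U)) = (-433 + U)*(1/(2*U)) = (-433 + U)/(2*U))
u(R) = 1 + 2*R² (u(R) = (R² + R*R) + 1 = (R² + R²) + 1 = 2*R² + 1 = 1 + 2*R²)
u(-628) + B((-76 - 314)/(-37 + 237)) = (1 + 2*(-628)²) + (-433 + (-76 - 314)/(-37 + 237))/(2*(((-76 - 314)/(-37 + 237)))) = (1 + 2*394384) + (-433 - 390/200)/(2*((-390/200))) = (1 + 788768) + (-433 - 390*1/200)/(2*((-390*1/200))) = 788769 + (-433 - 39/20)/(2*(-39/20)) = 788769 + (½)*(-20/39)*(-8699/20) = 788769 + 8699/78 = 61532681/78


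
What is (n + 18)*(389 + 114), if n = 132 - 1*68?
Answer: 41246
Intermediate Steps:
n = 64 (n = 132 - 68 = 64)
(n + 18)*(389 + 114) = (64 + 18)*(389 + 114) = 82*503 = 41246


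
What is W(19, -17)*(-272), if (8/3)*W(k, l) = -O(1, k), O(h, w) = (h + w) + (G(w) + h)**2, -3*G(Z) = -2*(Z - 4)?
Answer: 14382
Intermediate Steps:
G(Z) = -8/3 + 2*Z/3 (G(Z) = -(-2)*(Z - 4)/3 = -(-2)*(-4 + Z)/3 = -(8 - 2*Z)/3 = -8/3 + 2*Z/3)
O(h, w) = h + w + (-8/3 + h + 2*w/3)**2 (O(h, w) = (h + w) + ((-8/3 + 2*w/3) + h)**2 = (h + w) + (-8/3 + h + 2*w/3)**2 = h + w + (-8/3 + h + 2*w/3)**2)
W(k, l) = -3/8 - 3*k/8 - (-5 + 2*k)**2/24 (W(k, l) = 3*(-(1 + k + (-8 + 2*k + 3*1)**2/9))/8 = 3*(-(1 + k + (-8 + 2*k + 3)**2/9))/8 = 3*(-(1 + k + (-5 + 2*k)**2/9))/8 = 3*(-1 - k - (-5 + 2*k)**2/9)/8 = -3/8 - 3*k/8 - (-5 + 2*k)**2/24)
W(19, -17)*(-272) = (-17/12 - 1/6*19**2 + (11/24)*19)*(-272) = (-17/12 - 1/6*361 + 209/24)*(-272) = (-17/12 - 361/6 + 209/24)*(-272) = -423/8*(-272) = 14382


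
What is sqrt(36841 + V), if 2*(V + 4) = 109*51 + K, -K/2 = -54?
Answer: sqrt(158682)/2 ≈ 199.17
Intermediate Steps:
K = 108 (K = -2*(-54) = 108)
V = 5659/2 (V = -4 + (109*51 + 108)/2 = -4 + (5559 + 108)/2 = -4 + (1/2)*5667 = -4 + 5667/2 = 5659/2 ≈ 2829.5)
sqrt(36841 + V) = sqrt(36841 + 5659/2) = sqrt(79341/2) = sqrt(158682)/2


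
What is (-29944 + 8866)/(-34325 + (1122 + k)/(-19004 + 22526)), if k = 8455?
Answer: 74236716/120883073 ≈ 0.61412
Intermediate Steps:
(-29944 + 8866)/(-34325 + (1122 + k)/(-19004 + 22526)) = (-29944 + 8866)/(-34325 + (1122 + 8455)/(-19004 + 22526)) = -21078/(-34325 + 9577/3522) = -21078/(-120883073/3522) = -21078*(-3522/120883073) = 74236716/120883073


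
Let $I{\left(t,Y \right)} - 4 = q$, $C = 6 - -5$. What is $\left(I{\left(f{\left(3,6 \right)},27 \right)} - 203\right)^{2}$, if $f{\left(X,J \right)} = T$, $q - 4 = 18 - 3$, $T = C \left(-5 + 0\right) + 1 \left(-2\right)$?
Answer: $32400$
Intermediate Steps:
$C = 11$ ($C = 6 + 5 = 11$)
$T = -57$ ($T = 11 \left(-5 + 0\right) + 1 \left(-2\right) = 11 \left(-5\right) - 2 = -55 - 2 = -57$)
$q = 19$ ($q = 4 + \left(18 - 3\right) = 4 + 15 = 19$)
$f{\left(X,J \right)} = -57$
$I{\left(t,Y \right)} = 23$ ($I{\left(t,Y \right)} = 4 + 19 = 23$)
$\left(I{\left(f{\left(3,6 \right)},27 \right)} - 203\right)^{2} = \left(23 - 203\right)^{2} = \left(-180\right)^{2} = 32400$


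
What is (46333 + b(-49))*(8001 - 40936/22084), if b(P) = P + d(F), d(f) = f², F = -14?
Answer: 2052709579760/5521 ≈ 3.7180e+8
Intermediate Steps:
b(P) = 196 + P (b(P) = P + (-14)² = P + 196 = 196 + P)
(46333 + b(-49))*(8001 - 40936/22084) = (46333 + (196 - 49))*(8001 - 40936/22084) = (46333 + 147)*(8001 - 40936*1/22084) = 46480*(8001 - 10234/5521) = 46480*(44163287/5521) = 2052709579760/5521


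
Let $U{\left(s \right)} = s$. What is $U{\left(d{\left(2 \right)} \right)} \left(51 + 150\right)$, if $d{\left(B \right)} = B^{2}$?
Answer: $804$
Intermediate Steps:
$U{\left(d{\left(2 \right)} \right)} \left(51 + 150\right) = 2^{2} \left(51 + 150\right) = 4 \cdot 201 = 804$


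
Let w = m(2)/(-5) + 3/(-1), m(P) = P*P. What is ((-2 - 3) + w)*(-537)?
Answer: 23628/5 ≈ 4725.6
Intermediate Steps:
m(P) = P²
w = -19/5 (w = 2²/(-5) + 3/(-1) = 4*(-⅕) + 3*(-1) = -⅘ - 3 = -19/5 ≈ -3.8000)
((-2 - 3) + w)*(-537) = ((-2 - 3) - 19/5)*(-537) = (-5 - 19/5)*(-537) = -44/5*(-537) = 23628/5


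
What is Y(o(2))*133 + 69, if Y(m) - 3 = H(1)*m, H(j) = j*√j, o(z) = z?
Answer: 734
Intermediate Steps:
H(j) = j^(3/2)
Y(m) = 3 + m (Y(m) = 3 + 1^(3/2)*m = 3 + 1*m = 3 + m)
Y(o(2))*133 + 69 = (3 + 2)*133 + 69 = 5*133 + 69 = 665 + 69 = 734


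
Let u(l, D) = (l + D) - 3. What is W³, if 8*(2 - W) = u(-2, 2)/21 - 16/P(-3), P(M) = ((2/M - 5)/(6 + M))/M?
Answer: 120920208625/862801408 ≈ 140.15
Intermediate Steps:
u(l, D) = -3 + D + l (u(l, D) = (D + l) - 3 = -3 + D + l)
P(M) = (-5 + 2/M)/(M*(6 + M)) (P(M) = ((-5 + 2/M)/(6 + M))/M = (-5 + 2/M)/(M*(6 + M)))
W = 4945/952 (W = 2 - ((-3 + 2 - 2)/21 - 16*9*(6 - 3)/(2 - 5*(-3)))/8 = 2 - (-3*1/21 - 16*27/(2 + 15))/8 = 2 - (-⅐ - 16/((⅑)*(⅓)*17))/8 = 2 - (-⅐ - 16/17/27)/8 = 2 - (-⅐ - 16*27/17)/8 = 2 - (-⅐ - 432/17)/8 = 2 - ⅛*(-3041/119) = 2 + 3041/952 = 4945/952 ≈ 5.1943)
W³ = (4945/952)³ = 120920208625/862801408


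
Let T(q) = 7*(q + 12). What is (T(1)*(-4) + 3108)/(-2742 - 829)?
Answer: -2744/3571 ≈ -0.76841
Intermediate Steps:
T(q) = 84 + 7*q (T(q) = 7*(12 + q) = 84 + 7*q)
(T(1)*(-4) + 3108)/(-2742 - 829) = ((84 + 7*1)*(-4) + 3108)/(-2742 - 829) = ((84 + 7)*(-4) + 3108)/(-3571) = (91*(-4) + 3108)*(-1/3571) = (-364 + 3108)*(-1/3571) = 2744*(-1/3571) = -2744/3571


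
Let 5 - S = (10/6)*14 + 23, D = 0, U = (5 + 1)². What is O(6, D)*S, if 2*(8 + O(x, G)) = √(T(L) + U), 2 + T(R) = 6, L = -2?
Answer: 992/3 - 124*√10/3 ≈ 199.96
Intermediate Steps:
U = 36 (U = 6² = 36)
T(R) = 4 (T(R) = -2 + 6 = 4)
O(x, G) = -8 + √10 (O(x, G) = -8 + √(4 + 36)/2 = -8 + √40/2 = -8 + (2*√10)/2 = -8 + √10)
S = -124/3 (S = 5 - ((10/6)*14 + 23) = 5 - ((10*(⅙))*14 + 23) = 5 - ((5/3)*14 + 23) = 5 - (70/3 + 23) = 5 - 1*139/3 = 5 - 139/3 = -124/3 ≈ -41.333)
O(6, D)*S = (-8 + √10)*(-124/3) = 992/3 - 124*√10/3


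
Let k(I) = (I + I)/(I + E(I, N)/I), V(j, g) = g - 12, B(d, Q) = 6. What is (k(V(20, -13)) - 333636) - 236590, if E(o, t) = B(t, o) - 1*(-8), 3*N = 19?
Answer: -364373164/639 ≈ -5.7022e+5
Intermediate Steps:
N = 19/3 (N = (⅓)*19 = 19/3 ≈ 6.3333)
E(o, t) = 14 (E(o, t) = 6 - 1*(-8) = 6 + 8 = 14)
V(j, g) = -12 + g
k(I) = 2*I/(I + 14/I) (k(I) = (I + I)/(I + 14/I) = (2*I)/(I + 14/I) = 2*I/(I + 14/I))
(k(V(20, -13)) - 333636) - 236590 = (2*(-12 - 13)²/(14 + (-12 - 13)²) - 333636) - 236590 = (2*(-25)²/(14 + (-25)²) - 333636) - 236590 = (2*625/(14 + 625) - 333636) - 236590 = (2*625/639 - 333636) - 236590 = (2*625*(1/639) - 333636) - 236590 = (1250/639 - 333636) - 236590 = -213192154/639 - 236590 = -364373164/639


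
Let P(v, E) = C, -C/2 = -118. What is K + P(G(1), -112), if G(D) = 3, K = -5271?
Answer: -5035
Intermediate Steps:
C = 236 (C = -2*(-118) = 236)
P(v, E) = 236
K + P(G(1), -112) = -5271 + 236 = -5035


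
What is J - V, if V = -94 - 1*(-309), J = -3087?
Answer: -3302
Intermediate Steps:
V = 215 (V = -94 + 309 = 215)
J - V = -3087 - 1*215 = -3087 - 215 = -3302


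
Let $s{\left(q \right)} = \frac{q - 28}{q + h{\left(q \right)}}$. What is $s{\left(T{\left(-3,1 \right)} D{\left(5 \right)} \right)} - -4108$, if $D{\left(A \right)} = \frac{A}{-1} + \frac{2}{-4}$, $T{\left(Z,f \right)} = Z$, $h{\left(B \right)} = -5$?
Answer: $4107$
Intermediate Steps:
$D{\left(A \right)} = - \frac{1}{2} - A$ ($D{\left(A \right)} = A \left(-1\right) + 2 \left(- \frac{1}{4}\right) = - A - \frac{1}{2} = - \frac{1}{2} - A$)
$s{\left(q \right)} = \frac{-28 + q}{-5 + q}$ ($s{\left(q \right)} = \frac{q - 28}{q - 5} = \frac{-28 + q}{-5 + q}$)
$s{\left(T{\left(-3,1 \right)} D{\left(5 \right)} \right)} - -4108 = \frac{-28 - 3 \left(- \frac{1}{2} - 5\right)}{-5 - 3 \left(- \frac{1}{2} - 5\right)} - -4108 = \frac{-28 - 3 \left(- \frac{1}{2} - 5\right)}{-5 - 3 \left(- \frac{1}{2} - 5\right)} + 4108 = \frac{-28 - - \frac{33}{2}}{-5 - - \frac{33}{2}} + 4108 = \frac{-28 + \frac{33}{2}}{-5 + \frac{33}{2}} + 4108 = \frac{1}{\frac{23}{2}} \left(- \frac{23}{2}\right) + 4108 = \frac{2}{23} \left(- \frac{23}{2}\right) + 4108 = -1 + 4108 = 4107$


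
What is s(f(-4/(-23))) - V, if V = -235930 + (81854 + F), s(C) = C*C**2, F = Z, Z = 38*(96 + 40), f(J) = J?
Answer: 1811763700/12167 ≈ 1.4891e+5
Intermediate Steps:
Z = 5168 (Z = 38*136 = 5168)
F = 5168
s(C) = C**3
V = -148908 (V = -235930 + (81854 + 5168) = -235930 + 87022 = -148908)
s(f(-4/(-23))) - V = (-4/(-23))**3 - 1*(-148908) = (-4*(-1/23))**3 + 148908 = (4/23)**3 + 148908 = 64/12167 + 148908 = 1811763700/12167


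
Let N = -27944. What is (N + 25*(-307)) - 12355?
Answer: -47974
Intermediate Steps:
(N + 25*(-307)) - 12355 = (-27944 + 25*(-307)) - 12355 = (-27944 - 7675) - 12355 = -35619 - 12355 = -47974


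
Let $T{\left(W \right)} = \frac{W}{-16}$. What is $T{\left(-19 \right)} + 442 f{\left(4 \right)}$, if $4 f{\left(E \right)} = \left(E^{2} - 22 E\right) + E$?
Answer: $- \frac{120205}{16} \approx -7512.8$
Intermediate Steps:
$T{\left(W \right)} = - \frac{W}{16}$ ($T{\left(W \right)} = W \left(- \frac{1}{16}\right) = - \frac{W}{16}$)
$f{\left(E \right)} = - \frac{21 E}{4} + \frac{E^{2}}{4}$ ($f{\left(E \right)} = \frac{\left(E^{2} - 22 E\right) + E}{4} = \frac{E^{2} - 21 E}{4} = - \frac{21 E}{4} + \frac{E^{2}}{4}$)
$T{\left(-19 \right)} + 442 f{\left(4 \right)} = \left(- \frac{1}{16}\right) \left(-19\right) + 442 \cdot \frac{1}{4} \cdot 4 \left(-21 + 4\right) = \frac{19}{16} + 442 \cdot \frac{1}{4} \cdot 4 \left(-17\right) = \frac{19}{16} + 442 \left(-17\right) = \frac{19}{16} - 7514 = - \frac{120205}{16}$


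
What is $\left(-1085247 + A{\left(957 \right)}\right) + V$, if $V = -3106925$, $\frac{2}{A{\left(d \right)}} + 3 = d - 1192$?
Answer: $- \frac{498868469}{119} \approx -4.1922 \cdot 10^{6}$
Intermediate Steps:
$A{\left(d \right)} = \frac{2}{-1195 + d}$ ($A{\left(d \right)} = \frac{2}{-3 + \left(d - 1192\right)} = \frac{2}{-3 + \left(-1192 + d\right)} = \frac{2}{-1195 + d}$)
$\left(-1085247 + A{\left(957 \right)}\right) + V = \left(-1085247 + \frac{2}{-1195 + 957}\right) - 3106925 = \left(-1085247 + \frac{2}{-238}\right) - 3106925 = \left(-1085247 + 2 \left(- \frac{1}{238}\right)\right) - 3106925 = \left(-1085247 - \frac{1}{119}\right) - 3106925 = - \frac{129144394}{119} - 3106925 = - \frac{498868469}{119}$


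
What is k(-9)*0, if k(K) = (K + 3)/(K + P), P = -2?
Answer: 0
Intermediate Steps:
k(K) = (3 + K)/(-2 + K) (k(K) = (K + 3)/(K - 2) = (3 + K)/(-2 + K))
k(-9)*0 = ((3 - 9)/(-2 - 9))*0 = (-6/(-11))*0 = -1/11*(-6)*0 = (6/11)*0 = 0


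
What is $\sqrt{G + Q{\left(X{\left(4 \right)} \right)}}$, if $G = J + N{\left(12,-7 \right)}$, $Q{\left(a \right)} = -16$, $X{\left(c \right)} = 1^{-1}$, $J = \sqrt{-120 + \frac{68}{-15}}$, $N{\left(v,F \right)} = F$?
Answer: $\frac{\sqrt{-5175 + 30 i \sqrt{7005}}}{15} \approx 1.1323 + 4.9277 i$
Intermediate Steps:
$J = \frac{2 i \sqrt{7005}}{15}$ ($J = \sqrt{-120 + 68 \left(- \frac{1}{15}\right)} = \sqrt{-120 - \frac{68}{15}} = \sqrt{- \frac{1868}{15}} = \frac{2 i \sqrt{7005}}{15} \approx 11.159 i$)
$X{\left(c \right)} = 1$
$G = -7 + \frac{2 i \sqrt{7005}}{15}$ ($G = \frac{2 i \sqrt{7005}}{15} - 7 = -7 + \frac{2 i \sqrt{7005}}{15} \approx -7.0 + 11.159 i$)
$\sqrt{G + Q{\left(X{\left(4 \right)} \right)}} = \sqrt{\left(-7 + \frac{2 i \sqrt{7005}}{15}\right) - 16} = \sqrt{-23 + \frac{2 i \sqrt{7005}}{15}}$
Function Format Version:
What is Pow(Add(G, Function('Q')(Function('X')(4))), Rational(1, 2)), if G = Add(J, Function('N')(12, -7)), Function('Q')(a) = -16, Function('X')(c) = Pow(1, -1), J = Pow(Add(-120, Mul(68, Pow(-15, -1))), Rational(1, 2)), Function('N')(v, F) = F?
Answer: Mul(Rational(1, 15), Pow(Add(-5175, Mul(30, I, Pow(7005, Rational(1, 2)))), Rational(1, 2))) ≈ Add(1.1323, Mul(4.9277, I))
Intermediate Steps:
J = Mul(Rational(2, 15), I, Pow(7005, Rational(1, 2))) (J = Pow(Add(-120, Mul(68, Rational(-1, 15))), Rational(1, 2)) = Pow(Add(-120, Rational(-68, 15)), Rational(1, 2)) = Pow(Rational(-1868, 15), Rational(1, 2)) = Mul(Rational(2, 15), I, Pow(7005, Rational(1, 2))) ≈ Mul(11.159, I))
Function('X')(c) = 1
G = Add(-7, Mul(Rational(2, 15), I, Pow(7005, Rational(1, 2)))) (G = Add(Mul(Rational(2, 15), I, Pow(7005, Rational(1, 2))), -7) = Add(-7, Mul(Rational(2, 15), I, Pow(7005, Rational(1, 2)))) ≈ Add(-7.0000, Mul(11.159, I)))
Pow(Add(G, Function('Q')(Function('X')(4))), Rational(1, 2)) = Pow(Add(Add(-7, Mul(Rational(2, 15), I, Pow(7005, Rational(1, 2)))), -16), Rational(1, 2)) = Pow(Add(-23, Mul(Rational(2, 15), I, Pow(7005, Rational(1, 2)))), Rational(1, 2))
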